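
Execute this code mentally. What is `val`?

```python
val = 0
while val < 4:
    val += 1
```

Let's trace through this code step by step.

Initialize: val = 0
Entering loop: while val < 4:

After execution: val = 4
4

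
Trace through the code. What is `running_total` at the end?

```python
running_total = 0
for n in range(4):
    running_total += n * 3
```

Let's trace through this code step by step.

Initialize: running_total = 0
Entering loop: for n in range(4):

After execution: running_total = 18
18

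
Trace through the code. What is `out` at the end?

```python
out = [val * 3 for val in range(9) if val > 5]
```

Let's trace through this code step by step.

Initialize: out = [val * 3 for val in range(9) if val > 5]

After execution: out = [18, 21, 24]
[18, 21, 24]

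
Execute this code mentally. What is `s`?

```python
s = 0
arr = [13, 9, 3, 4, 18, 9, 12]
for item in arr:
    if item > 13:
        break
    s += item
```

Let's trace through this code step by step.

Initialize: s = 0
Initialize: arr = [13, 9, 3, 4, 18, 9, 12]
Entering loop: for item in arr:

After execution: s = 29
29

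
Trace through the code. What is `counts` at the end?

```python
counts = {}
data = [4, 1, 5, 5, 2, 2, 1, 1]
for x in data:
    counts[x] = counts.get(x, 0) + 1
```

Let's trace through this code step by step.

Initialize: counts = {}
Initialize: data = [4, 1, 5, 5, 2, 2, 1, 1]
Entering loop: for x in data:

After execution: counts = {4: 1, 1: 3, 5: 2, 2: 2}
{4: 1, 1: 3, 5: 2, 2: 2}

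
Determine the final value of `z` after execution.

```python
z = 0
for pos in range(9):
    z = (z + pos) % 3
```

Let's trace through this code step by step.

Initialize: z = 0
Entering loop: for pos in range(9):

After execution: z = 0
0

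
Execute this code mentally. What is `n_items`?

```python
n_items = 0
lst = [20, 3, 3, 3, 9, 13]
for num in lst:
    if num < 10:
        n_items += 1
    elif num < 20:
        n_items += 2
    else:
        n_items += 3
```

Let's trace through this code step by step.

Initialize: n_items = 0
Initialize: lst = [20, 3, 3, 3, 9, 13]
Entering loop: for num in lst:

After execution: n_items = 9
9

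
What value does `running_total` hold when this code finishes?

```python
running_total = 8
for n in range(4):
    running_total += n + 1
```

Let's trace through this code step by step.

Initialize: running_total = 8
Entering loop: for n in range(4):

After execution: running_total = 18
18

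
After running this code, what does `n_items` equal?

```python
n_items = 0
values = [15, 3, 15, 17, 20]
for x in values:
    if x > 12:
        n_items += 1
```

Let's trace through this code step by step.

Initialize: n_items = 0
Initialize: values = [15, 3, 15, 17, 20]
Entering loop: for x in values:

After execution: n_items = 4
4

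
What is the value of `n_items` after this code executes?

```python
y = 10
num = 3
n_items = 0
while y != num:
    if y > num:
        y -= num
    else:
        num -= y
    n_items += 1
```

Let's trace through this code step by step.

Initialize: y = 10
Initialize: num = 3
Initialize: n_items = 0
Entering loop: while y != num:

After execution: n_items = 5
5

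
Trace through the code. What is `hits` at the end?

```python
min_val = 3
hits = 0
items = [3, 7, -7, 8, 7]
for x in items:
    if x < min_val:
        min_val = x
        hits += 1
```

Let's trace through this code step by step.

Initialize: min_val = 3
Initialize: hits = 0
Initialize: items = [3, 7, -7, 8, 7]
Entering loop: for x in items:

After execution: hits = 1
1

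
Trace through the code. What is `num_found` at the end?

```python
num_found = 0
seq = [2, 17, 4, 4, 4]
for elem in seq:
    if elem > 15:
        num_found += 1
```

Let's trace through this code step by step.

Initialize: num_found = 0
Initialize: seq = [2, 17, 4, 4, 4]
Entering loop: for elem in seq:

After execution: num_found = 1
1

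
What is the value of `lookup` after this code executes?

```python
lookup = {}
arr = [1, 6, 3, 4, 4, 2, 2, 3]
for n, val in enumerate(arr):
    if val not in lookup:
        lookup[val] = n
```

Let's trace through this code step by step.

Initialize: lookup = {}
Initialize: arr = [1, 6, 3, 4, 4, 2, 2, 3]
Entering loop: for n, val in enumerate(arr):

After execution: lookup = {1: 0, 6: 1, 3: 2, 4: 3, 2: 5}
{1: 0, 6: 1, 3: 2, 4: 3, 2: 5}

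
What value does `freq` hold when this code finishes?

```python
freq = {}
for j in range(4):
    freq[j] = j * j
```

Let's trace through this code step by step.

Initialize: freq = {}
Entering loop: for j in range(4):

After execution: freq = {0: 0, 1: 1, 2: 4, 3: 9}
{0: 0, 1: 1, 2: 4, 3: 9}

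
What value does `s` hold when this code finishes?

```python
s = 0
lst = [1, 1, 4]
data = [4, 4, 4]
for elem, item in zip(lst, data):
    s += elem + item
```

Let's trace through this code step by step.

Initialize: s = 0
Initialize: lst = [1, 1, 4]
Initialize: data = [4, 4, 4]
Entering loop: for elem, item in zip(lst, data):

After execution: s = 18
18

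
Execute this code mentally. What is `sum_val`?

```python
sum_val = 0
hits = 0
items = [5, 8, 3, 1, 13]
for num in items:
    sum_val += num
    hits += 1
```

Let's trace through this code step by step.

Initialize: sum_val = 0
Initialize: hits = 0
Initialize: items = [5, 8, 3, 1, 13]
Entering loop: for num in items:

After execution: sum_val = 30
30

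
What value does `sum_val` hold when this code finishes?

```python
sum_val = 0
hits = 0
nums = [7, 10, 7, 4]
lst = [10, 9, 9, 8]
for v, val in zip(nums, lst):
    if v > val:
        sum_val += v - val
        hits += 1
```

Let's trace through this code step by step.

Initialize: sum_val = 0
Initialize: hits = 0
Initialize: nums = [7, 10, 7, 4]
Initialize: lst = [10, 9, 9, 8]
Entering loop: for v, val in zip(nums, lst):

After execution: sum_val = 1
1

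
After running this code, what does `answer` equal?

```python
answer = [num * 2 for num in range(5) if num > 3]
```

Let's trace through this code step by step.

Initialize: answer = [num * 2 for num in range(5) if num > 3]

After execution: answer = [8]
[8]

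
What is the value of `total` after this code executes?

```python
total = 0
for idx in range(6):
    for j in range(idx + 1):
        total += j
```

Let's trace through this code step by step.

Initialize: total = 0
Entering loop: for idx in range(6):

After execution: total = 35
35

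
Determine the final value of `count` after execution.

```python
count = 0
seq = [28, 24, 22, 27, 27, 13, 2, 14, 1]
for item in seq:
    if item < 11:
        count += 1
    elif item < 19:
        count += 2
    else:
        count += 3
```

Let's trace through this code step by step.

Initialize: count = 0
Initialize: seq = [28, 24, 22, 27, 27, 13, 2, 14, 1]
Entering loop: for item in seq:

After execution: count = 21
21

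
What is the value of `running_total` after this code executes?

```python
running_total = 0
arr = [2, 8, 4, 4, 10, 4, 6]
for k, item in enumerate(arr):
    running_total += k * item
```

Let's trace through this code step by step.

Initialize: running_total = 0
Initialize: arr = [2, 8, 4, 4, 10, 4, 6]
Entering loop: for k, item in enumerate(arr):

After execution: running_total = 124
124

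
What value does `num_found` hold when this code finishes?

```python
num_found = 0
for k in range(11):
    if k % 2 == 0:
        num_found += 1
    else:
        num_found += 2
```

Let's trace through this code step by step.

Initialize: num_found = 0
Entering loop: for k in range(11):

After execution: num_found = 16
16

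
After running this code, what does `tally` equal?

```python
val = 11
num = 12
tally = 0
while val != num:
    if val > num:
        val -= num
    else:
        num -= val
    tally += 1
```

Let's trace through this code step by step.

Initialize: val = 11
Initialize: num = 12
Initialize: tally = 0
Entering loop: while val != num:

After execution: tally = 11
11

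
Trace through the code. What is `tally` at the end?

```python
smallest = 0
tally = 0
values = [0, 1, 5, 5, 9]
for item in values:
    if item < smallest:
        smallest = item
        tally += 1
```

Let's trace through this code step by step.

Initialize: smallest = 0
Initialize: tally = 0
Initialize: values = [0, 1, 5, 5, 9]
Entering loop: for item in values:

After execution: tally = 0
0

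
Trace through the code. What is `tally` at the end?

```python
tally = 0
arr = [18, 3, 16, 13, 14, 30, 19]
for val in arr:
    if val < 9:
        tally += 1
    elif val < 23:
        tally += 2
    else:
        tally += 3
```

Let's trace through this code step by step.

Initialize: tally = 0
Initialize: arr = [18, 3, 16, 13, 14, 30, 19]
Entering loop: for val in arr:

After execution: tally = 14
14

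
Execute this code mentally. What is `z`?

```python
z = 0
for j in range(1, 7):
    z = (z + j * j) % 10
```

Let's trace through this code step by step.

Initialize: z = 0
Entering loop: for j in range(1, 7):

After execution: z = 1
1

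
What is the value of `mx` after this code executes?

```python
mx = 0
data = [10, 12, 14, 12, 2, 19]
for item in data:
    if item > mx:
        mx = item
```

Let's trace through this code step by step.

Initialize: mx = 0
Initialize: data = [10, 12, 14, 12, 2, 19]
Entering loop: for item in data:

After execution: mx = 19
19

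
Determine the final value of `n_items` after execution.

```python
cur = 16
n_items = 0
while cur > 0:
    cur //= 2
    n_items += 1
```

Let's trace through this code step by step.

Initialize: cur = 16
Initialize: n_items = 0
Entering loop: while cur > 0:

After execution: n_items = 5
5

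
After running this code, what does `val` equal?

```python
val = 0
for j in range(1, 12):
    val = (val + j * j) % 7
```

Let's trace through this code step by step.

Initialize: val = 0
Entering loop: for j in range(1, 12):

After execution: val = 2
2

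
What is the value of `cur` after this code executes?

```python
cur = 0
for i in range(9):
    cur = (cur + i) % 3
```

Let's trace through this code step by step.

Initialize: cur = 0
Entering loop: for i in range(9):

After execution: cur = 0
0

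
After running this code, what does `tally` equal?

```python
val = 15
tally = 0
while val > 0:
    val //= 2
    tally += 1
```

Let's trace through this code step by step.

Initialize: val = 15
Initialize: tally = 0
Entering loop: while val > 0:

After execution: tally = 4
4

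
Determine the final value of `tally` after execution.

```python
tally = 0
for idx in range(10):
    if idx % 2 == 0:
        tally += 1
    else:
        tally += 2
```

Let's trace through this code step by step.

Initialize: tally = 0
Entering loop: for idx in range(10):

After execution: tally = 15
15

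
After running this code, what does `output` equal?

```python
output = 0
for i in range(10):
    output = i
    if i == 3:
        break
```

Let's trace through this code step by step.

Initialize: output = 0
Entering loop: for i in range(10):

After execution: output = 3
3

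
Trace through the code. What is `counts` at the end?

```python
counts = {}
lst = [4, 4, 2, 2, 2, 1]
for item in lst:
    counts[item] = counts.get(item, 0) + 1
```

Let's trace through this code step by step.

Initialize: counts = {}
Initialize: lst = [4, 4, 2, 2, 2, 1]
Entering loop: for item in lst:

After execution: counts = {4: 2, 2: 3, 1: 1}
{4: 2, 2: 3, 1: 1}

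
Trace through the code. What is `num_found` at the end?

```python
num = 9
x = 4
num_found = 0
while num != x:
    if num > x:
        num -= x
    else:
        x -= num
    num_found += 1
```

Let's trace through this code step by step.

Initialize: num = 9
Initialize: x = 4
Initialize: num_found = 0
Entering loop: while num != x:

After execution: num_found = 5
5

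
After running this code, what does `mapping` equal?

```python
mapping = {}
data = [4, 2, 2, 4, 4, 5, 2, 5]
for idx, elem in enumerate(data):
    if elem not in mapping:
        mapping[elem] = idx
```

Let's trace through this code step by step.

Initialize: mapping = {}
Initialize: data = [4, 2, 2, 4, 4, 5, 2, 5]
Entering loop: for idx, elem in enumerate(data):

After execution: mapping = {4: 0, 2: 1, 5: 5}
{4: 0, 2: 1, 5: 5}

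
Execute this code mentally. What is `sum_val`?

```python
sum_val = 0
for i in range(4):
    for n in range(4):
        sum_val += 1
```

Let's trace through this code step by step.

Initialize: sum_val = 0
Entering loop: for i in range(4):

After execution: sum_val = 16
16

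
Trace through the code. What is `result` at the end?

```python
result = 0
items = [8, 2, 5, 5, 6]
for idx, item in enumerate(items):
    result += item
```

Let's trace through this code step by step.

Initialize: result = 0
Initialize: items = [8, 2, 5, 5, 6]
Entering loop: for idx, item in enumerate(items):

After execution: result = 26
26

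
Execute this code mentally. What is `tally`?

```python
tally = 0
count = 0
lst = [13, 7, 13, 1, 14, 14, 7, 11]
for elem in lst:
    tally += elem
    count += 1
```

Let's trace through this code step by step.

Initialize: tally = 0
Initialize: count = 0
Initialize: lst = [13, 7, 13, 1, 14, 14, 7, 11]
Entering loop: for elem in lst:

After execution: tally = 80
80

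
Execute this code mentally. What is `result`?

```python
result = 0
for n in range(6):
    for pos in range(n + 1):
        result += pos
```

Let's trace through this code step by step.

Initialize: result = 0
Entering loop: for n in range(6):

After execution: result = 35
35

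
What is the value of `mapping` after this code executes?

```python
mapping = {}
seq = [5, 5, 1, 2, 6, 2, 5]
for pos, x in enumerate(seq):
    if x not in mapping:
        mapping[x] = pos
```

Let's trace through this code step by step.

Initialize: mapping = {}
Initialize: seq = [5, 5, 1, 2, 6, 2, 5]
Entering loop: for pos, x in enumerate(seq):

After execution: mapping = {5: 0, 1: 2, 2: 3, 6: 4}
{5: 0, 1: 2, 2: 3, 6: 4}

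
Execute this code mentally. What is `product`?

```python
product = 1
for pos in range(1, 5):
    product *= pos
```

Let's trace through this code step by step.

Initialize: product = 1
Entering loop: for pos in range(1, 5):

After execution: product = 24
24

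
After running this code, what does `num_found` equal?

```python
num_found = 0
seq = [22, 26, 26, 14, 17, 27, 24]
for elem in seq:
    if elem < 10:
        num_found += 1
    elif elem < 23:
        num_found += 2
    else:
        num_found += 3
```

Let's trace through this code step by step.

Initialize: num_found = 0
Initialize: seq = [22, 26, 26, 14, 17, 27, 24]
Entering loop: for elem in seq:

After execution: num_found = 18
18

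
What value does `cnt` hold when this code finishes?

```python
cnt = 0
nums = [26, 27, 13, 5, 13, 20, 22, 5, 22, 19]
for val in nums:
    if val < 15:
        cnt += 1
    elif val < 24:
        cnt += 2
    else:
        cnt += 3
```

Let's trace through this code step by step.

Initialize: cnt = 0
Initialize: nums = [26, 27, 13, 5, 13, 20, 22, 5, 22, 19]
Entering loop: for val in nums:

After execution: cnt = 18
18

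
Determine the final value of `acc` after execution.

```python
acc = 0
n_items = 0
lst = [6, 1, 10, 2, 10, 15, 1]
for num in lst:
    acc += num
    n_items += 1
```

Let's trace through this code step by step.

Initialize: acc = 0
Initialize: n_items = 0
Initialize: lst = [6, 1, 10, 2, 10, 15, 1]
Entering loop: for num in lst:

After execution: acc = 45
45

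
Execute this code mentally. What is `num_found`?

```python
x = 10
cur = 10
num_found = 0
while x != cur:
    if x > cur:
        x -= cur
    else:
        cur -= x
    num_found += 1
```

Let's trace through this code step by step.

Initialize: x = 10
Initialize: cur = 10
Initialize: num_found = 0
Entering loop: while x != cur:

After execution: num_found = 0
0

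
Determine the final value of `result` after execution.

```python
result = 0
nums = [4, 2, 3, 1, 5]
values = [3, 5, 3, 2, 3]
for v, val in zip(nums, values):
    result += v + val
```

Let's trace through this code step by step.

Initialize: result = 0
Initialize: nums = [4, 2, 3, 1, 5]
Initialize: values = [3, 5, 3, 2, 3]
Entering loop: for v, val in zip(nums, values):

After execution: result = 31
31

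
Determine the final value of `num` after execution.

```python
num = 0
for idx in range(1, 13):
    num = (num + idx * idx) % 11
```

Let's trace through this code step by step.

Initialize: num = 0
Entering loop: for idx in range(1, 13):

After execution: num = 1
1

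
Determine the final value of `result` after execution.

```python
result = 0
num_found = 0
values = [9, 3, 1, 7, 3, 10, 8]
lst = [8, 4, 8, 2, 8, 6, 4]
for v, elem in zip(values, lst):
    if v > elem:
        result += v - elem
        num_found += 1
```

Let's trace through this code step by step.

Initialize: result = 0
Initialize: num_found = 0
Initialize: values = [9, 3, 1, 7, 3, 10, 8]
Initialize: lst = [8, 4, 8, 2, 8, 6, 4]
Entering loop: for v, elem in zip(values, lst):

After execution: result = 14
14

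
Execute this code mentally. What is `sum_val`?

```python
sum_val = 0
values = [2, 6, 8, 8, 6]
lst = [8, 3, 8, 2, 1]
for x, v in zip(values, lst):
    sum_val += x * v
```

Let's trace through this code step by step.

Initialize: sum_val = 0
Initialize: values = [2, 6, 8, 8, 6]
Initialize: lst = [8, 3, 8, 2, 1]
Entering loop: for x, v in zip(values, lst):

After execution: sum_val = 120
120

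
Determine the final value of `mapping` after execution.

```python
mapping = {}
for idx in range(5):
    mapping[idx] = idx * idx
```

Let's trace through this code step by step.

Initialize: mapping = {}
Entering loop: for idx in range(5):

After execution: mapping = {0: 0, 1: 1, 2: 4, 3: 9, 4: 16}
{0: 0, 1: 1, 2: 4, 3: 9, 4: 16}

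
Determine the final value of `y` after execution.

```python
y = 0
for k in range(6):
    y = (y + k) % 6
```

Let's trace through this code step by step.

Initialize: y = 0
Entering loop: for k in range(6):

After execution: y = 3
3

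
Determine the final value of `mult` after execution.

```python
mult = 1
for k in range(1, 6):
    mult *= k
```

Let's trace through this code step by step.

Initialize: mult = 1
Entering loop: for k in range(1, 6):

After execution: mult = 120
120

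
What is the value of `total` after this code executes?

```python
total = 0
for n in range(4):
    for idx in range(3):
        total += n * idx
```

Let's trace through this code step by step.

Initialize: total = 0
Entering loop: for n in range(4):

After execution: total = 18
18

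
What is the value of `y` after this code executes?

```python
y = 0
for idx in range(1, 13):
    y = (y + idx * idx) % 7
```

Let's trace through this code step by step.

Initialize: y = 0
Entering loop: for idx in range(1, 13):

After execution: y = 6
6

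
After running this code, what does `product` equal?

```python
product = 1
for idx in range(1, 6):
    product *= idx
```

Let's trace through this code step by step.

Initialize: product = 1
Entering loop: for idx in range(1, 6):

After execution: product = 120
120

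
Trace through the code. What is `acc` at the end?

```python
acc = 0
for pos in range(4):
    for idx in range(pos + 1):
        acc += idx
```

Let's trace through this code step by step.

Initialize: acc = 0
Entering loop: for pos in range(4):

After execution: acc = 10
10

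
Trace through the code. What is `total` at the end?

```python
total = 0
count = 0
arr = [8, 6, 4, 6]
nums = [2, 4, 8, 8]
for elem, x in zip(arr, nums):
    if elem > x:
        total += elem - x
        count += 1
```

Let's trace through this code step by step.

Initialize: total = 0
Initialize: count = 0
Initialize: arr = [8, 6, 4, 6]
Initialize: nums = [2, 4, 8, 8]
Entering loop: for elem, x in zip(arr, nums):

After execution: total = 8
8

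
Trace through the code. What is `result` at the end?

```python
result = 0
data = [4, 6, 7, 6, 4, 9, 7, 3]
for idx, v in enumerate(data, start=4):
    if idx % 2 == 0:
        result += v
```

Let's trace through this code step by step.

Initialize: result = 0
Initialize: data = [4, 6, 7, 6, 4, 9, 7, 3]
Entering loop: for idx, v in enumerate(data, start=4):

After execution: result = 22
22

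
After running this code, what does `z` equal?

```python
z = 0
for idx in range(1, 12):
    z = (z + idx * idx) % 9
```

Let's trace through this code step by step.

Initialize: z = 0
Entering loop: for idx in range(1, 12):

After execution: z = 2
2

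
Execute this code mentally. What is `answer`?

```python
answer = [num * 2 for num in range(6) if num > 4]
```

Let's trace through this code step by step.

Initialize: answer = [num * 2 for num in range(6) if num > 4]

After execution: answer = [10]
[10]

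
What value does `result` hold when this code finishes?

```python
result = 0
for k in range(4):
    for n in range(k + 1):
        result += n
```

Let's trace through this code step by step.

Initialize: result = 0
Entering loop: for k in range(4):

After execution: result = 10
10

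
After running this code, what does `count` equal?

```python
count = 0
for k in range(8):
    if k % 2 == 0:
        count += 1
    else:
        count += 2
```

Let's trace through this code step by step.

Initialize: count = 0
Entering loop: for k in range(8):

After execution: count = 12
12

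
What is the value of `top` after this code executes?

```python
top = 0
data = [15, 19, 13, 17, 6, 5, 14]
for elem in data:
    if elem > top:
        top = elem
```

Let's trace through this code step by step.

Initialize: top = 0
Initialize: data = [15, 19, 13, 17, 6, 5, 14]
Entering loop: for elem in data:

After execution: top = 19
19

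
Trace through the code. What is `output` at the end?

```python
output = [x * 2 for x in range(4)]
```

Let's trace through this code step by step.

Initialize: output = [x * 2 for x in range(4)]

After execution: output = [0, 2, 4, 6]
[0, 2, 4, 6]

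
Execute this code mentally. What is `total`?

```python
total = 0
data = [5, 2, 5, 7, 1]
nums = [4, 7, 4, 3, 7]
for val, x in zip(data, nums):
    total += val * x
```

Let's trace through this code step by step.

Initialize: total = 0
Initialize: data = [5, 2, 5, 7, 1]
Initialize: nums = [4, 7, 4, 3, 7]
Entering loop: for val, x in zip(data, nums):

After execution: total = 82
82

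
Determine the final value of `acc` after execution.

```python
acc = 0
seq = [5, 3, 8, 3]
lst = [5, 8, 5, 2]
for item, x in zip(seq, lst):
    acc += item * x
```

Let's trace through this code step by step.

Initialize: acc = 0
Initialize: seq = [5, 3, 8, 3]
Initialize: lst = [5, 8, 5, 2]
Entering loop: for item, x in zip(seq, lst):

After execution: acc = 95
95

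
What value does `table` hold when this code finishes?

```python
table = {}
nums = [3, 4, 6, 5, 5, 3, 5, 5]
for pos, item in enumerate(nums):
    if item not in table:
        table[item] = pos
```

Let's trace through this code step by step.

Initialize: table = {}
Initialize: nums = [3, 4, 6, 5, 5, 3, 5, 5]
Entering loop: for pos, item in enumerate(nums):

After execution: table = {3: 0, 4: 1, 6: 2, 5: 3}
{3: 0, 4: 1, 6: 2, 5: 3}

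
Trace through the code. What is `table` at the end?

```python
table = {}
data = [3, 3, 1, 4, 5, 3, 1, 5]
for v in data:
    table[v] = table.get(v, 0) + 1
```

Let's trace through this code step by step.

Initialize: table = {}
Initialize: data = [3, 3, 1, 4, 5, 3, 1, 5]
Entering loop: for v in data:

After execution: table = {3: 3, 1: 2, 4: 1, 5: 2}
{3: 3, 1: 2, 4: 1, 5: 2}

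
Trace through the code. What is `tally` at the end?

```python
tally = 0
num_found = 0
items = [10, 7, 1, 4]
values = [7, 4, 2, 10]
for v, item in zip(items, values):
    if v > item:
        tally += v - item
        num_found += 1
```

Let's trace through this code step by step.

Initialize: tally = 0
Initialize: num_found = 0
Initialize: items = [10, 7, 1, 4]
Initialize: values = [7, 4, 2, 10]
Entering loop: for v, item in zip(items, values):

After execution: tally = 6
6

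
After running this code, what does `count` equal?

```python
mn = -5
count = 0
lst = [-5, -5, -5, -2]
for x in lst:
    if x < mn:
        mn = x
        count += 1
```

Let's trace through this code step by step.

Initialize: mn = -5
Initialize: count = 0
Initialize: lst = [-5, -5, -5, -2]
Entering loop: for x in lst:

After execution: count = 0
0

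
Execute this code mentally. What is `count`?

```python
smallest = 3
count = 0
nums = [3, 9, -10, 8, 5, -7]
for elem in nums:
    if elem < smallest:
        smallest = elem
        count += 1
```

Let's trace through this code step by step.

Initialize: smallest = 3
Initialize: count = 0
Initialize: nums = [3, 9, -10, 8, 5, -7]
Entering loop: for elem in nums:

After execution: count = 1
1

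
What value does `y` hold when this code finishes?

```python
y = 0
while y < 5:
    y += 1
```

Let's trace through this code step by step.

Initialize: y = 0
Entering loop: while y < 5:

After execution: y = 5
5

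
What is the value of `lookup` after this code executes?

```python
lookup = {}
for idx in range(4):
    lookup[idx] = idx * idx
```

Let's trace through this code step by step.

Initialize: lookup = {}
Entering loop: for idx in range(4):

After execution: lookup = {0: 0, 1: 1, 2: 4, 3: 9}
{0: 0, 1: 1, 2: 4, 3: 9}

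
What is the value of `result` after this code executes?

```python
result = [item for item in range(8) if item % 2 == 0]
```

Let's trace through this code step by step.

Initialize: result = [item for item in range(8) if item % 2 == 0]

After execution: result = [0, 2, 4, 6]
[0, 2, 4, 6]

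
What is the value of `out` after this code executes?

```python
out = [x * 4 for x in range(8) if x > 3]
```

Let's trace through this code step by step.

Initialize: out = [x * 4 for x in range(8) if x > 3]

After execution: out = [16, 20, 24, 28]
[16, 20, 24, 28]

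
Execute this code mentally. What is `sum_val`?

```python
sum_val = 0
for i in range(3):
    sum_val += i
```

Let's trace through this code step by step.

Initialize: sum_val = 0
Entering loop: for i in range(3):

After execution: sum_val = 3
3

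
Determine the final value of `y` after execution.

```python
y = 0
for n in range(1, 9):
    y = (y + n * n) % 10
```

Let's trace through this code step by step.

Initialize: y = 0
Entering loop: for n in range(1, 9):

After execution: y = 4
4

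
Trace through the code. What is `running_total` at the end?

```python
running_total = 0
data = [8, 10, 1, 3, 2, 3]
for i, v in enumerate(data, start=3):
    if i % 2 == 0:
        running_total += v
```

Let's trace through this code step by step.

Initialize: running_total = 0
Initialize: data = [8, 10, 1, 3, 2, 3]
Entering loop: for i, v in enumerate(data, start=3):

After execution: running_total = 16
16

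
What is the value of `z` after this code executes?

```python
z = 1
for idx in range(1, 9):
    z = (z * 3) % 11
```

Let's trace through this code step by step.

Initialize: z = 1
Entering loop: for idx in range(1, 9):

After execution: z = 5
5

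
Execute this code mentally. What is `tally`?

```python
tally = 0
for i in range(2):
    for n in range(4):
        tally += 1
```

Let's trace through this code step by step.

Initialize: tally = 0
Entering loop: for i in range(2):

After execution: tally = 8
8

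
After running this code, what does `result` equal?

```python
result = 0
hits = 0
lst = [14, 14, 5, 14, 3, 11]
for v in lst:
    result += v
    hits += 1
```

Let's trace through this code step by step.

Initialize: result = 0
Initialize: hits = 0
Initialize: lst = [14, 14, 5, 14, 3, 11]
Entering loop: for v in lst:

After execution: result = 61
61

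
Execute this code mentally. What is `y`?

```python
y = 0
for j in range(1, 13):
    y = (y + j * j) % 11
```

Let's trace through this code step by step.

Initialize: y = 0
Entering loop: for j in range(1, 13):

After execution: y = 1
1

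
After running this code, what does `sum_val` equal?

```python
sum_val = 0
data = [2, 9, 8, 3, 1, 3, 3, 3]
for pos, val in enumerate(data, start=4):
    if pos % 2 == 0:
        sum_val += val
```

Let's trace through this code step by step.

Initialize: sum_val = 0
Initialize: data = [2, 9, 8, 3, 1, 3, 3, 3]
Entering loop: for pos, val in enumerate(data, start=4):

After execution: sum_val = 14
14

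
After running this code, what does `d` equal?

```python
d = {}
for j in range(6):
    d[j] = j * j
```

Let's trace through this code step by step.

Initialize: d = {}
Entering loop: for j in range(6):

After execution: d = {0: 0, 1: 1, 2: 4, 3: 9, 4: 16, 5: 25}
{0: 0, 1: 1, 2: 4, 3: 9, 4: 16, 5: 25}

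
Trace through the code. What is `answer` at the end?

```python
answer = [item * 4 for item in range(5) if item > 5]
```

Let's trace through this code step by step.

Initialize: answer = [item * 4 for item in range(5) if item > 5]

After execution: answer = []
[]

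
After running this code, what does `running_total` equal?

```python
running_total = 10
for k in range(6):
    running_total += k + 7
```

Let's trace through this code step by step.

Initialize: running_total = 10
Entering loop: for k in range(6):

After execution: running_total = 67
67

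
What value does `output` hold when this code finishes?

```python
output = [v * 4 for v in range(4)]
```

Let's trace through this code step by step.

Initialize: output = [v * 4 for v in range(4)]

After execution: output = [0, 4, 8, 12]
[0, 4, 8, 12]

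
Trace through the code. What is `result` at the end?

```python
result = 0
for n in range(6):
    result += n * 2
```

Let's trace through this code step by step.

Initialize: result = 0
Entering loop: for n in range(6):

After execution: result = 30
30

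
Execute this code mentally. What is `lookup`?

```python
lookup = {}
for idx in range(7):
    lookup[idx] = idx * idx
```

Let's trace through this code step by step.

Initialize: lookup = {}
Entering loop: for idx in range(7):

After execution: lookup = {0: 0, 1: 1, 2: 4, 3: 9, 4: 16, 5: 25, 6: 36}
{0: 0, 1: 1, 2: 4, 3: 9, 4: 16, 5: 25, 6: 36}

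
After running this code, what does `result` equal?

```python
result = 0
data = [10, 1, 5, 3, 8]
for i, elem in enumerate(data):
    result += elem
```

Let's trace through this code step by step.

Initialize: result = 0
Initialize: data = [10, 1, 5, 3, 8]
Entering loop: for i, elem in enumerate(data):

After execution: result = 27
27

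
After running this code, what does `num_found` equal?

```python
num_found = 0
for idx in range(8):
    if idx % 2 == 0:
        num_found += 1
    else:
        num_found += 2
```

Let's trace through this code step by step.

Initialize: num_found = 0
Entering loop: for idx in range(8):

After execution: num_found = 12
12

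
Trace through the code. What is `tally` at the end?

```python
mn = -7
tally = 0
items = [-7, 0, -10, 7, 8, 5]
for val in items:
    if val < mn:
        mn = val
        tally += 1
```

Let's trace through this code step by step.

Initialize: mn = -7
Initialize: tally = 0
Initialize: items = [-7, 0, -10, 7, 8, 5]
Entering loop: for val in items:

After execution: tally = 1
1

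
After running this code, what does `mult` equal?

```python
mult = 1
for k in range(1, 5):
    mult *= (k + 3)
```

Let's trace through this code step by step.

Initialize: mult = 1
Entering loop: for k in range(1, 5):

After execution: mult = 840
840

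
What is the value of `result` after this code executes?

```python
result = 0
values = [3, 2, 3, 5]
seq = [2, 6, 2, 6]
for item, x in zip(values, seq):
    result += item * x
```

Let's trace through this code step by step.

Initialize: result = 0
Initialize: values = [3, 2, 3, 5]
Initialize: seq = [2, 6, 2, 6]
Entering loop: for item, x in zip(values, seq):

After execution: result = 54
54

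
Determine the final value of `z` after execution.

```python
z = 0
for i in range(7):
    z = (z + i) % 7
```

Let's trace through this code step by step.

Initialize: z = 0
Entering loop: for i in range(7):

After execution: z = 0
0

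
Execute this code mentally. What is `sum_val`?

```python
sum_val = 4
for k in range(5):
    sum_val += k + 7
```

Let's trace through this code step by step.

Initialize: sum_val = 4
Entering loop: for k in range(5):

After execution: sum_val = 49
49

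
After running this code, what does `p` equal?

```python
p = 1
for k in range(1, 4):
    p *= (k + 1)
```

Let's trace through this code step by step.

Initialize: p = 1
Entering loop: for k in range(1, 4):

After execution: p = 24
24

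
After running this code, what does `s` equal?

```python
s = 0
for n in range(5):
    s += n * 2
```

Let's trace through this code step by step.

Initialize: s = 0
Entering loop: for n in range(5):

After execution: s = 20
20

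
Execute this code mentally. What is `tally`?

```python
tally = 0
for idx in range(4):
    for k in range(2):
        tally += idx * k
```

Let's trace through this code step by step.

Initialize: tally = 0
Entering loop: for idx in range(4):

After execution: tally = 6
6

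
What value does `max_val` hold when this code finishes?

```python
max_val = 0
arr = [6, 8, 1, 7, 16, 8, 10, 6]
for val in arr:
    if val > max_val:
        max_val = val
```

Let's trace through this code step by step.

Initialize: max_val = 0
Initialize: arr = [6, 8, 1, 7, 16, 8, 10, 6]
Entering loop: for val in arr:

After execution: max_val = 16
16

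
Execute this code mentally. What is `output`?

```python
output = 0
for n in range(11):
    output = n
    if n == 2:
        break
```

Let's trace through this code step by step.

Initialize: output = 0
Entering loop: for n in range(11):

After execution: output = 2
2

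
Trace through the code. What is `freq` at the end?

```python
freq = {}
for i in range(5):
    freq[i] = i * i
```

Let's trace through this code step by step.

Initialize: freq = {}
Entering loop: for i in range(5):

After execution: freq = {0: 0, 1: 1, 2: 4, 3: 9, 4: 16}
{0: 0, 1: 1, 2: 4, 3: 9, 4: 16}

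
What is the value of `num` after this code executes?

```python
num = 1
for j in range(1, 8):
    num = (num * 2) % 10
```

Let's trace through this code step by step.

Initialize: num = 1
Entering loop: for j in range(1, 8):

After execution: num = 8
8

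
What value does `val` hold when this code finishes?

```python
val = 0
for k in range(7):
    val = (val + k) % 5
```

Let's trace through this code step by step.

Initialize: val = 0
Entering loop: for k in range(7):

After execution: val = 1
1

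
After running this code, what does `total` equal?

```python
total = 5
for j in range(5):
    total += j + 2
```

Let's trace through this code step by step.

Initialize: total = 5
Entering loop: for j in range(5):

After execution: total = 25
25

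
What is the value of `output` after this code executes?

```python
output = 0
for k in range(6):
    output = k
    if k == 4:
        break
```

Let's trace through this code step by step.

Initialize: output = 0
Entering loop: for k in range(6):

After execution: output = 4
4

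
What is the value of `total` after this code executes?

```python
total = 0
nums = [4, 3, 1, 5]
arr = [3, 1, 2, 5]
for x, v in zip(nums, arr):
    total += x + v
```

Let's trace through this code step by step.

Initialize: total = 0
Initialize: nums = [4, 3, 1, 5]
Initialize: arr = [3, 1, 2, 5]
Entering loop: for x, v in zip(nums, arr):

After execution: total = 24
24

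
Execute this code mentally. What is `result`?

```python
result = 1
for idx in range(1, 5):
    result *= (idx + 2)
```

Let's trace through this code step by step.

Initialize: result = 1
Entering loop: for idx in range(1, 5):

After execution: result = 360
360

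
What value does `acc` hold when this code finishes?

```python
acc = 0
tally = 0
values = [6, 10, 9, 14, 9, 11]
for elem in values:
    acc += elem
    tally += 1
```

Let's trace through this code step by step.

Initialize: acc = 0
Initialize: tally = 0
Initialize: values = [6, 10, 9, 14, 9, 11]
Entering loop: for elem in values:

After execution: acc = 59
59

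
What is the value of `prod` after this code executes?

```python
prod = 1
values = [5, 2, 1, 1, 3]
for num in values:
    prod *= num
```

Let's trace through this code step by step.

Initialize: prod = 1
Initialize: values = [5, 2, 1, 1, 3]
Entering loop: for num in values:

After execution: prod = 30
30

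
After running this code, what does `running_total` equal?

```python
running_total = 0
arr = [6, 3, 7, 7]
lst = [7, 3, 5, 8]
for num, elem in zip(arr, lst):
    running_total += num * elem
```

Let's trace through this code step by step.

Initialize: running_total = 0
Initialize: arr = [6, 3, 7, 7]
Initialize: lst = [7, 3, 5, 8]
Entering loop: for num, elem in zip(arr, lst):

After execution: running_total = 142
142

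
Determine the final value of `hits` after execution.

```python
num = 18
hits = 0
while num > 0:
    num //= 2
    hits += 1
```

Let's trace through this code step by step.

Initialize: num = 18
Initialize: hits = 0
Entering loop: while num > 0:

After execution: hits = 5
5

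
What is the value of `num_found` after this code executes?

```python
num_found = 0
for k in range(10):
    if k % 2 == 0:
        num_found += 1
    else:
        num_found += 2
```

Let's trace through this code step by step.

Initialize: num_found = 0
Entering loop: for k in range(10):

After execution: num_found = 15
15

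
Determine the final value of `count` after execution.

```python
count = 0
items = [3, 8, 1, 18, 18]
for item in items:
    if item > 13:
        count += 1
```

Let's trace through this code step by step.

Initialize: count = 0
Initialize: items = [3, 8, 1, 18, 18]
Entering loop: for item in items:

After execution: count = 2
2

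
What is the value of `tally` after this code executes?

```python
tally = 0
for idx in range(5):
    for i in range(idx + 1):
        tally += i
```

Let's trace through this code step by step.

Initialize: tally = 0
Entering loop: for idx in range(5):

After execution: tally = 20
20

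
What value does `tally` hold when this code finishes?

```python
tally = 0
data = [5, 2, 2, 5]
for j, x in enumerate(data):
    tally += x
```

Let's trace through this code step by step.

Initialize: tally = 0
Initialize: data = [5, 2, 2, 5]
Entering loop: for j, x in enumerate(data):

After execution: tally = 14
14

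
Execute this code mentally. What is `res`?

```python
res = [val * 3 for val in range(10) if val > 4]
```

Let's trace through this code step by step.

Initialize: res = [val * 3 for val in range(10) if val > 4]

After execution: res = [15, 18, 21, 24, 27]
[15, 18, 21, 24, 27]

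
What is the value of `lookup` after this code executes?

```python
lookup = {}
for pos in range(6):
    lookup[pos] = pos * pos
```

Let's trace through this code step by step.

Initialize: lookup = {}
Entering loop: for pos in range(6):

After execution: lookup = {0: 0, 1: 1, 2: 4, 3: 9, 4: 16, 5: 25}
{0: 0, 1: 1, 2: 4, 3: 9, 4: 16, 5: 25}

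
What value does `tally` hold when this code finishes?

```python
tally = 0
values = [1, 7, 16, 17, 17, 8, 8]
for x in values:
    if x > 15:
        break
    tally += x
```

Let's trace through this code step by step.

Initialize: tally = 0
Initialize: values = [1, 7, 16, 17, 17, 8, 8]
Entering loop: for x in values:

After execution: tally = 8
8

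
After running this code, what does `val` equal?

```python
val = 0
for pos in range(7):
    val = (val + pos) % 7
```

Let's trace through this code step by step.

Initialize: val = 0
Entering loop: for pos in range(7):

After execution: val = 0
0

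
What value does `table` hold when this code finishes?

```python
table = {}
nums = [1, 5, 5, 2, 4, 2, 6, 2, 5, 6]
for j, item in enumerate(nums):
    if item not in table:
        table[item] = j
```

Let's trace through this code step by step.

Initialize: table = {}
Initialize: nums = [1, 5, 5, 2, 4, 2, 6, 2, 5, 6]
Entering loop: for j, item in enumerate(nums):

After execution: table = {1: 0, 5: 1, 2: 3, 4: 4, 6: 6}
{1: 0, 5: 1, 2: 3, 4: 4, 6: 6}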